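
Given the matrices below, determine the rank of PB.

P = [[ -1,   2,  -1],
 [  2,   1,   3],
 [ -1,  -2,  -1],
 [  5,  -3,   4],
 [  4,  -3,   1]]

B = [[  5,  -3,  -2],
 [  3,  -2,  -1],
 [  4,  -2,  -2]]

2

First compute PB:
[[ -3,   1,   2],
 [ 25, -14, -11],
 [-15,   9,   6],
 [ 32, -17, -15],
 [ 15,  -8,  -7]]
Now row reduce the product.
R2 ← R2 + (25/3)·R1: [0, -17/3, 17/3]
R3 ← R3 − (5)·R1: [0, 4, -4]
R4 ← R4 + (32/3)·R1: [0, -19/3, 19/3]
R5 ← R5 + (5)·R1: [0, -3, 3]
R3 ← R3 + (12/17)·R2: [0, 0, 0]
R4 ← R4 − (19/17)·R2: [0, 0, 0]
R5 ← R5 − (9/17)·R2: [0, 0, 0]
2 nonzero rows, so rank(PB) = 2.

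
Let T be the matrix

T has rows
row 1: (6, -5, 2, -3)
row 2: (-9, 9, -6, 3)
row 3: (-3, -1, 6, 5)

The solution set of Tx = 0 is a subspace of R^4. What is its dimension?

2

Row reduce to echelon form.
R2 ← R2 + (3/2)·R1: [0, 3/2, -3, -3/2]
R3 ← R3 + (1/2)·R1: [0, -7/2, 7, 7/2]
R3 ← R3 + (7/3)·R2: [0, 0, 0, 0]
2 nonzero rows, so rank(T) = 2.
T has 4 columns; by rank–nullity, nullity = 4 − 2 = 2.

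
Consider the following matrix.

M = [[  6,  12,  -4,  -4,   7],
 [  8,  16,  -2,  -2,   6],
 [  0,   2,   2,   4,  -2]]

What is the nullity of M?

2

Row reduce to echelon form.
R2 ← R2 − (4/3)·R1: [0, 0, 10/3, 10/3, -10/3]
Swap R2 ↔ R3
3 nonzero rows, so rank(M) = 3.
M has 5 columns; by rank–nullity, nullity = 5 − 3 = 2.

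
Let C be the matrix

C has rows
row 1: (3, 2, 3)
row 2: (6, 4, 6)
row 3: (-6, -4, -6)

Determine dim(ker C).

2

Row reduce to echelon form.
R2 ← R2 − (2)·R1: [0, 0, 0]
R3 ← R3 + (2)·R1: [0, 0, 0]
1 nonzero row, so rank(C) = 1.
C has 3 columns; by rank–nullity, nullity = 3 − 1 = 2.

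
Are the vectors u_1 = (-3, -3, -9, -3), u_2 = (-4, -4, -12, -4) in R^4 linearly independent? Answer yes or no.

Form the matrix with these vectors as rows and row reduce.
R2 ← R2 − (4/3)·R1: [0, 0, 0, 0]
1 nonzero row, so the 2 vectors span a space of dimension 1.
Since 1 < 2, the vectors are linearly dependent.

no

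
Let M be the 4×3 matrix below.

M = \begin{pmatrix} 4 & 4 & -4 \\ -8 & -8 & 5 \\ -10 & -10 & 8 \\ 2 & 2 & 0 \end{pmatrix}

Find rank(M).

Row reduce to echelon form.
R2 ← R2 + (2)·R1: [0, 0, -3]
R3 ← R3 + (5/2)·R1: [0, 0, -2]
R4 ← R4 − (1/2)·R1: [0, 0, 2]
R3 ← R3 − (2/3)·R2: [0, 0, 0]
R4 ← R4 + (2/3)·R2: [0, 0, 0]
Echelon form has 2 nonzero rows, so rank(M) = 2.

2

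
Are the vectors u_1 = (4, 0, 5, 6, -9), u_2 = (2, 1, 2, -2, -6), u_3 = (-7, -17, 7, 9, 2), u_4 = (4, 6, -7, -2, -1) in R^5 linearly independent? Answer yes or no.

yes

Form the matrix with these vectors as rows and row reduce.
R2 ← R2 − (1/2)·R1: [0, 1, -1/2, -5, -3/2]
R3 ← R3 + (7/4)·R1: [0, -17, 63/4, 39/2, -55/4]
R4 ← R4 − R1: [0, 6, -12, -8, 8]
R3 ← R3 + (17)·R2: [0, 0, 29/4, -131/2, -157/4]
R4 ← R4 − (6)·R2: [0, 0, -9, 22, 17]
R4 ← R4 + (36/29)·R3: [0, 0, 0, -1720/29, -920/29]
4 nonzero rows, so the 4 vectors span a space of dimension 4.
Since 4 = 4, the vectors are linearly independent.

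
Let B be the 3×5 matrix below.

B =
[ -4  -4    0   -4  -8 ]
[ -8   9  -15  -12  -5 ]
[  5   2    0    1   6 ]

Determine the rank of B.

Row reduce to echelon form.
R2 ← R2 − (2)·R1: [0, 17, -15, -4, 11]
R3 ← R3 + (5/4)·R1: [0, -3, 0, -4, -4]
R3 ← R3 + (3/17)·R2: [0, 0, -45/17, -80/17, -35/17]
Echelon form has 3 nonzero rows, so rank(B) = 3.

3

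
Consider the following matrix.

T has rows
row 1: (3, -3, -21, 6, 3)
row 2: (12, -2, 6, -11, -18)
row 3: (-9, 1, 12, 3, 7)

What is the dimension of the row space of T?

Row reduce to echelon form.
R2 ← R2 − (4)·R1: [0, 10, 90, -35, -30]
R3 ← R3 + (3)·R1: [0, -8, -51, 21, 16]
R3 ← R3 + (4/5)·R2: [0, 0, 21, -7, -8]
Echelon form has 3 nonzero rows, so rank(T) = 3.
The row space has dimension equal to the rank: 3.

3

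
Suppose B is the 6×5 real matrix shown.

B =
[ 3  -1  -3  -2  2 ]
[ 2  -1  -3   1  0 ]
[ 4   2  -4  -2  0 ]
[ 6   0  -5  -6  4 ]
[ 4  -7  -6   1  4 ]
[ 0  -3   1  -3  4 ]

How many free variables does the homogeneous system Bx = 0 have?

Row reduce to echelon form.
R2 ← R2 − (2/3)·R1: [0, -1/3, -1, 7/3, -4/3]
R3 ← R3 − (4/3)·R1: [0, 10/3, 0, 2/3, -8/3]
R4 ← R4 − (2)·R1: [0, 2, 1, -2, 0]
R5 ← R5 − (4/3)·R1: [0, -17/3, -2, 11/3, 4/3]
R3 ← R3 + (10)·R2: [0, 0, -10, 24, -16]
R4 ← R4 + (6)·R2: [0, 0, -5, 12, -8]
R5 ← R5 − (17)·R2: [0, 0, 15, -36, 24]
R6 ← R6 − (9)·R2: [0, 0, 10, -24, 16]
R4 ← R4 − (1/2)·R3: [0, 0, 0, 0, 0]
R5 ← R5 + (3/2)·R3: [0, 0, 0, 0, 0]
R6 ← R6 + R3: [0, 0, 0, 0, 0]
3 nonzero rows, so rank(B) = 3.
B has 5 columns; by rank–nullity, nullity = 5 − 3 = 2.

2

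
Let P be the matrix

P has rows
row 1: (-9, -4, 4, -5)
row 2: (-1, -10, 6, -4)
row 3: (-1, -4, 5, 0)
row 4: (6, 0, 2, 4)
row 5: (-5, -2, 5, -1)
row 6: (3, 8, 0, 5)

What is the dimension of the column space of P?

Row reduce to echelon form.
R2 ← R2 − (1/9)·R1: [0, -86/9, 50/9, -31/9]
R3 ← R3 − (1/9)·R1: [0, -32/9, 41/9, 5/9]
R4 ← R4 + (2/3)·R1: [0, -8/3, 14/3, 2/3]
R5 ← R5 − (5/9)·R1: [0, 2/9, 25/9, 16/9]
R6 ← R6 + (1/3)·R1: [0, 20/3, 4/3, 10/3]
R3 ← R3 − (16/43)·R2: [0, 0, 107/43, 79/43]
R4 ← R4 − (12/43)·R2: [0, 0, 134/43, 70/43]
R5 ← R5 + (1/43)·R2: [0, 0, 125/43, 73/43]
R6 ← R6 + (30/43)·R2: [0, 0, 224/43, 40/43]
R4 ← R4 − (134/107)·R3: [0, 0, 0, -72/107]
R5 ← R5 − (125/107)·R3: [0, 0, 0, -48/107]
R6 ← R6 − (224/107)·R3: [0, 0, 0, -312/107]
R5 ← R5 − (2/3)·R4: [0, 0, 0, 0]
R6 ← R6 − (13/3)·R4: [0, 0, 0, 0]
Echelon form has 4 nonzero rows, so rank(P) = 4.
The column space has dimension equal to the rank: 4.

4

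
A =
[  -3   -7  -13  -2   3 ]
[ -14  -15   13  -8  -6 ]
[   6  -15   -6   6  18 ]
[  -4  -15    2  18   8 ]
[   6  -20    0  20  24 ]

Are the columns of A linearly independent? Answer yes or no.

Row reduce A to echelon form.
R2 ← R2 − (14/3)·R1: [0, 53/3, 221/3, 4/3, -20]
R3 ← R3 + (2)·R1: [0, -29, -32, 2, 24]
R4 ← R4 − (4/3)·R1: [0, -17/3, 58/3, 62/3, 4]
R5 ← R5 + (2)·R1: [0, -34, -26, 16, 30]
R3 ← R3 + (87/53)·R2: [0, 0, 4713/53, 222/53, -468/53]
R4 ← R4 + (17/53)·R2: [0, 0, 2277/53, 1118/53, -128/53]
R5 ← R5 + (102/53)·R2: [0, 0, 6136/53, 984/53, -450/53]
R4 ← R4 − (759/1571)·R3: [0, 0, 0, 29960/1571, 2908/1571]
R5 ← R5 − (6136/4713)·R3: [0, 0, 0, 20600/1571, 4722/1571]
R5 ← R5 − (515/749)·R4: [0, 0, 0, 0, 1298/749]
5 pivots among 5 columns.
Every column is a pivot column, so the columns are linearly independent.

yes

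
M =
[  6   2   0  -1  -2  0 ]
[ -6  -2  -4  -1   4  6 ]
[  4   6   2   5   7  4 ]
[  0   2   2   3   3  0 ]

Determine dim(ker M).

3

Row reduce to echelon form.
R2 ← R2 + R1: [0, 0, -4, -2, 2, 6]
R3 ← R3 − (2/3)·R1: [0, 14/3, 2, 17/3, 25/3, 4]
Swap R2 ↔ R3
R4 ← R4 − (3/7)·R2: [0, 0, 8/7, 4/7, -4/7, -12/7]
R4 ← R4 + (2/7)·R3: [0, 0, 0, 0, 0, 0]
3 nonzero rows, so rank(M) = 3.
M has 6 columns; by rank–nullity, nullity = 6 − 3 = 3.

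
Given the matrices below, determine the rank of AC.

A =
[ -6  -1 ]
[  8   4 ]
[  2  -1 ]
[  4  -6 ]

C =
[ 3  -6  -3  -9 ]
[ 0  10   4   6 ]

2

First compute AC:
[[-18,  26,  14,  48],
 [ 24,  -8,  -8, -48],
 [  6, -22, -10, -24],
 [ 12, -84, -36, -72]]
Now row reduce the product.
R2 ← R2 + (4/3)·R1: [0, 80/3, 32/3, 16]
R3 ← R3 + (1/3)·R1: [0, -40/3, -16/3, -8]
R4 ← R4 + (2/3)·R1: [0, -200/3, -80/3, -40]
R3 ← R3 + (1/2)·R2: [0, 0, 0, 0]
R4 ← R4 + (5/2)·R2: [0, 0, 0, 0]
2 nonzero rows, so rank(AC) = 2.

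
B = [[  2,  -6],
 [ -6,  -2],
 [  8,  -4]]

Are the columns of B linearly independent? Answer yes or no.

Row reduce B to echelon form.
R2 ← R2 + (3)·R1: [0, -20]
R3 ← R3 − (4)·R1: [0, 20]
R3 ← R3 + R2: [0, 0]
2 pivots among 2 columns.
Every column is a pivot column, so the columns are linearly independent.

yes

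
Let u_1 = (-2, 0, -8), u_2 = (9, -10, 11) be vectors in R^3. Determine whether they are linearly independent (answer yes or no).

yes

Form the matrix with these vectors as rows and row reduce.
R2 ← R2 + (9/2)·R1: [0, -10, -25]
2 nonzero rows, so the 2 vectors span a space of dimension 2.
Since 2 = 2, the vectors are linearly independent.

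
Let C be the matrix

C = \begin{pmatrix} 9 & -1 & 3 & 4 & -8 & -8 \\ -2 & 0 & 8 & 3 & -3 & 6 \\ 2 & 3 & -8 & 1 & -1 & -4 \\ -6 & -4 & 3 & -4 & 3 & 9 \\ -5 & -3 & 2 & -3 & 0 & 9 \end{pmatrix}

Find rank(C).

5

Row reduce to echelon form.
R2 ← R2 + (2/9)·R1: [0, -2/9, 26/3, 35/9, -43/9, 38/9]
R3 ← R3 − (2/9)·R1: [0, 29/9, -26/3, 1/9, 7/9, -20/9]
R4 ← R4 + (2/3)·R1: [0, -14/3, 5, -4/3, -7/3, 11/3]
R5 ← R5 + (5/9)·R1: [0, -32/9, 11/3, -7/9, -40/9, 41/9]
R3 ← R3 + (29/2)·R2: [0, 0, 117, 113/2, -137/2, 59]
R4 ← R4 − (21)·R2: [0, 0, -177, -83, 98, -85]
R5 ← R5 − (16)·R2: [0, 0, -135, -63, 72, -63]
R4 ← R4 + (59/39)·R3: [0, 0, 0, 193/78, -439/78, 166/39]
R5 ← R5 + (15/13)·R3: [0, 0, 0, 57/26, -183/26, 66/13]
R5 ← R5 − (171/193)·R4: [0, 0, 0, 0, -396/193, 252/193]
Echelon form has 5 nonzero rows, so rank(C) = 5.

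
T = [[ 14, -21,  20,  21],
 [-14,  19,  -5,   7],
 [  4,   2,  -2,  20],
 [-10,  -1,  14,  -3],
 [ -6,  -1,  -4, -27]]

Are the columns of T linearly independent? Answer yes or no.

Row reduce T to echelon form.
R2 ← R2 + R1: [0, -2, 15, 28]
R3 ← R3 − (2/7)·R1: [0, 8, -54/7, 14]
R4 ← R4 + (5/7)·R1: [0, -16, 198/7, 12]
R5 ← R5 + (3/7)·R1: [0, -10, 32/7, -18]
R3 ← R3 + (4)·R2: [0, 0, 366/7, 126]
R4 ← R4 − (8)·R2: [0, 0, -642/7, -212]
R5 ← R5 − (5)·R2: [0, 0, -493/7, -158]
R4 ← R4 + (107/61)·R3: [0, 0, 0, 550/61]
R5 ← R5 + (493/366)·R3: [0, 0, 0, 715/61]
R5 ← R5 − (13/10)·R4: [0, 0, 0, 0]
4 pivots among 4 columns.
Every column is a pivot column, so the columns are linearly independent.

yes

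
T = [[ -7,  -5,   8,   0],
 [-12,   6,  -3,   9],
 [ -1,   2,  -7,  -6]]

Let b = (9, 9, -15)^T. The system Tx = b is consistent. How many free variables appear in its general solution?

Row reduce the augmented matrix [T | b].
R2 ← R2 − (12/7)·R1: [0, 102/7, -117/7, 9, -45/7]
R3 ← R3 − (1/7)·R1: [0, 19/7, -57/7, -6, -114/7]
R3 ← R3 − (19/102)·R2: [0, 0, -171/34, -261/34, -513/34]
The echelon form has 3 nonzero rows, and every pivot lies in the first 4 columns, so rank(T) = rank([T|b]) = 3.
The system is consistent.
Free variables = (unknowns) − (rank) = 4 − 3 = 1.

1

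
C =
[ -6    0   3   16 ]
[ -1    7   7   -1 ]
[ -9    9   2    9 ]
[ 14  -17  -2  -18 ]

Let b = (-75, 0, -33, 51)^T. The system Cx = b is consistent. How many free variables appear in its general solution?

Row reduce the augmented matrix [C | b].
R2 ← R2 − (1/6)·R1: [0, 7, 13/2, -11/3, 25/2]
R3 ← R3 − (3/2)·R1: [0, 9, -5/2, -15, 159/2]
R4 ← R4 + (7/3)·R1: [0, -17, 5, 58/3, -124]
R3 ← R3 − (9/7)·R2: [0, 0, -76/7, -72/7, 444/7]
R4 ← R4 + (17/7)·R2: [0, 0, 291/14, 73/7, -1311/14]
R4 ← R4 + (291/152)·R3: [0, 0, 0, -176/19, 528/19]
The echelon form has 4 nonzero rows, and every pivot lies in the first 4 columns, so rank(C) = rank([C|b]) = 4.
The system is consistent.
Free variables = (unknowns) − (rank) = 4 − 4 = 0.

0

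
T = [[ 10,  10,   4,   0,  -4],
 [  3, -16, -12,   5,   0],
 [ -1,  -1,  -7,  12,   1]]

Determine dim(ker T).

2

Row reduce to echelon form.
R2 ← R2 − (3/10)·R1: [0, -19, -66/5, 5, 6/5]
R3 ← R3 + (1/10)·R1: [0, 0, -33/5, 12, 3/5]
3 nonzero rows, so rank(T) = 3.
T has 5 columns; by rank–nullity, nullity = 5 − 3 = 2.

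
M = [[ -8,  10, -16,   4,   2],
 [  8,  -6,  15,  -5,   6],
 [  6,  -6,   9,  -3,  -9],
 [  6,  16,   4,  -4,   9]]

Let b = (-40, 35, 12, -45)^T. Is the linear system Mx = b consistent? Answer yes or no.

Row reduce the augmented matrix [M | b].
R2 ← R2 + R1: [0, 4, -1, -1, 8, -5]
R3 ← R3 + (3/4)·R1: [0, 3/2, -3, 0, -15/2, -18]
R4 ← R4 + (3/4)·R1: [0, 47/2, -8, -1, 21/2, -75]
R3 ← R3 − (3/8)·R2: [0, 0, -21/8, 3/8, -21/2, -129/8]
R4 ← R4 − (47/8)·R2: [0, 0, -17/8, 39/8, -73/2, -365/8]
R4 ← R4 − (17/21)·R3: [0, 0, 0, 32/7, -28, -228/7]
The echelon form has 4 nonzero rows, and every pivot lies in the first 5 columns, so rank(M) = rank([M|b]) = 4.
The system is consistent.

yes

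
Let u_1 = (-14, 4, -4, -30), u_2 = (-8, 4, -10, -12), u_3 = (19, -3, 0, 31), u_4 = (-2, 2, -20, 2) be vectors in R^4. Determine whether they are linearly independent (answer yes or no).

yes

Form the matrix with these vectors as rows and row reduce.
R2 ← R2 − (4/7)·R1: [0, 12/7, -54/7, 36/7]
R3 ← R3 + (19/14)·R1: [0, 17/7, -38/7, -68/7]
R4 ← R4 − (1/7)·R1: [0, 10/7, -136/7, 44/7]
R3 ← R3 − (17/12)·R2: [0, 0, 11/2, -17]
R4 ← R4 − (5/6)·R2: [0, 0, -13, 2]
R4 ← R4 + (26/11)·R3: [0, 0, 0, -420/11]
4 nonzero rows, so the 4 vectors span a space of dimension 4.
Since 4 = 4, the vectors are linearly independent.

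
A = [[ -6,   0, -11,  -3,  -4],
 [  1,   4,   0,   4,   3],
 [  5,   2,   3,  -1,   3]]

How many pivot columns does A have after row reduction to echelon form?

Row reduce to echelon form.
R2 ← R2 + (1/6)·R1: [0, 4, -11/6, 7/2, 7/3]
R3 ← R3 + (5/6)·R1: [0, 2, -37/6, -7/2, -1/3]
R3 ← R3 − (1/2)·R2: [0, 0, -21/4, -21/4, -3/2]
Echelon form has 3 nonzero rows, so rank(A) = 3.
Each nonzero row contributes one pivot column: 3 pivot columns.

3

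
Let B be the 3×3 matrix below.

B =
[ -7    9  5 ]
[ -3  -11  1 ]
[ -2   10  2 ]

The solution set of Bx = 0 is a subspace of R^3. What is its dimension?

1

Row reduce to echelon form.
R2 ← R2 − (3/7)·R1: [0, -104/7, -8/7]
R3 ← R3 − (2/7)·R1: [0, 52/7, 4/7]
R3 ← R3 + (1/2)·R2: [0, 0, 0]
2 nonzero rows, so rank(B) = 2.
B has 3 columns; by rank–nullity, nullity = 3 − 2 = 1.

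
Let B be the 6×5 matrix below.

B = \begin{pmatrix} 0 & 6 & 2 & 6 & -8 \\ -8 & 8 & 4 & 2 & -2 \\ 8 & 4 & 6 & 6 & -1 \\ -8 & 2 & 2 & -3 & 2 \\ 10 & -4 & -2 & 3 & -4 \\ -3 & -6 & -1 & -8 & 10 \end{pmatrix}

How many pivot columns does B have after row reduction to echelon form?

4

Row reduce to echelon form.
Swap R1 ↔ R2
R3 ← R3 + R1: [0, 12, 10, 8, -3]
R4 ← R4 − R1: [0, -6, -2, -5, 4]
R5 ← R5 + (5/4)·R1: [0, 6, 3, 11/2, -13/2]
R6 ← R6 − (3/8)·R1: [0, -9, -5/2, -35/4, 43/4]
R3 ← R3 − (2)·R2: [0, 0, 6, -4, 13]
R4 ← R4 + R2: [0, 0, 0, 1, -4]
R5 ← R5 − R2: [0, 0, 1, -1/2, 3/2]
R6 ← R6 + (3/2)·R2: [0, 0, 1/2, 1/4, -5/4]
R5 ← R5 − (1/6)·R3: [0, 0, 0, 1/6, -2/3]
R6 ← R6 − (1/12)·R3: [0, 0, 0, 7/12, -7/3]
R5 ← R5 − (1/6)·R4: [0, 0, 0, 0, 0]
R6 ← R6 − (7/12)·R4: [0, 0, 0, 0, 0]
Echelon form has 4 nonzero rows, so rank(B) = 4.
Each nonzero row contributes one pivot column: 4 pivot columns.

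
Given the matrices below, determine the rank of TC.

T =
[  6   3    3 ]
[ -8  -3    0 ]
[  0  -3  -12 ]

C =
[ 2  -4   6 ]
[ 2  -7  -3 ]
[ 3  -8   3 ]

First compute TC:
[[ 27, -69,  36],
 [-22,  53, -39],
 [-42, 117, -27]]
Now row reduce the product.
R2 ← R2 + (22/27)·R1: [0, -29/9, -29/3]
R3 ← R3 + (14/9)·R1: [0, 29/3, 29]
R3 ← R3 + (3)·R2: [0, 0, 0]
2 nonzero rows, so rank(TC) = 2.

2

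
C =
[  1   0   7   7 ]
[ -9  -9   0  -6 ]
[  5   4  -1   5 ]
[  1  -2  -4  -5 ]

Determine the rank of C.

4

Row reduce to echelon form.
R2 ← R2 + (9)·R1: [0, -9, 63, 57]
R3 ← R3 − (5)·R1: [0, 4, -36, -30]
R4 ← R4 − R1: [0, -2, -11, -12]
R3 ← R3 + (4/9)·R2: [0, 0, -8, -14/3]
R4 ← R4 − (2/9)·R2: [0, 0, -25, -74/3]
R4 ← R4 − (25/8)·R3: [0, 0, 0, -121/12]
Echelon form has 4 nonzero rows, so rank(C) = 4.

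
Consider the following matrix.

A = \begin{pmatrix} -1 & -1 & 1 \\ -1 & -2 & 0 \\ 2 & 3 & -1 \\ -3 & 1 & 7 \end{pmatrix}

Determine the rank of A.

Row reduce to echelon form.
R2 ← R2 − R1: [0, -1, -1]
R3 ← R3 + (2)·R1: [0, 1, 1]
R4 ← R4 − (3)·R1: [0, 4, 4]
R3 ← R3 + R2: [0, 0, 0]
R4 ← R4 + (4)·R2: [0, 0, 0]
Echelon form has 2 nonzero rows, so rank(A) = 2.

2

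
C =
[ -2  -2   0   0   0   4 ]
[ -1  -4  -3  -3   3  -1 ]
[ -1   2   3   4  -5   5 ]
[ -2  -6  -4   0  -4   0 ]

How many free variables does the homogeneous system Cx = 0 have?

3

Row reduce to echelon form.
R2 ← R2 − (1/2)·R1: [0, -3, -3, -3, 3, -3]
R3 ← R3 − (1/2)·R1: [0, 3, 3, 4, -5, 3]
R4 ← R4 − R1: [0, -4, -4, 0, -4, -4]
R3 ← R3 + R2: [0, 0, 0, 1, -2, 0]
R4 ← R4 − (4/3)·R2: [0, 0, 0, 4, -8, 0]
R4 ← R4 − (4)·R3: [0, 0, 0, 0, 0, 0]
3 nonzero rows, so rank(C) = 3.
C has 6 columns; by rank–nullity, nullity = 6 − 3 = 3.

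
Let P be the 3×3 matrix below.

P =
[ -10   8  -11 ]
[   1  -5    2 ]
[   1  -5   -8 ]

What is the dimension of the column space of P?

Row reduce to echelon form.
R2 ← R2 + (1/10)·R1: [0, -21/5, 9/10]
R3 ← R3 + (1/10)·R1: [0, -21/5, -91/10]
R3 ← R3 − R2: [0, 0, -10]
Echelon form has 3 nonzero rows, so rank(P) = 3.
The column space has dimension equal to the rank: 3.

3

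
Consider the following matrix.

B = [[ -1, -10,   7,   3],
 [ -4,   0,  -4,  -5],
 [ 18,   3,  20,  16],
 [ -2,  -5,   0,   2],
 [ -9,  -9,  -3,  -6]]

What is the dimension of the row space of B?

3

Row reduce to echelon form.
R2 ← R2 − (4)·R1: [0, 40, -32, -17]
R3 ← R3 + (18)·R1: [0, -177, 146, 70]
R4 ← R4 − (2)·R1: [0, 15, -14, -4]
R5 ← R5 − (9)·R1: [0, 81, -66, -33]
R3 ← R3 + (177/40)·R2: [0, 0, 22/5, -209/40]
R4 ← R4 − (3/8)·R2: [0, 0, -2, 19/8]
R5 ← R5 − (81/40)·R2: [0, 0, -6/5, 57/40]
R4 ← R4 + (5/11)·R3: [0, 0, 0, 0]
R5 ← R5 + (3/11)·R3: [0, 0, 0, 0]
Echelon form has 3 nonzero rows, so rank(B) = 3.
The row space has dimension equal to the rank: 3.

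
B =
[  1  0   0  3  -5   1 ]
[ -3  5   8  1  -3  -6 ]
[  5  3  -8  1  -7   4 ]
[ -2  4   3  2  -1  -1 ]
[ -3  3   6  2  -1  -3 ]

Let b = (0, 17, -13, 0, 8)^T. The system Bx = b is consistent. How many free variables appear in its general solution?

Row reduce the augmented matrix [B | b].
R2 ← R2 + (3)·R1: [0, 5, 8, 10, -18, -3, 17]
R3 ← R3 − (5)·R1: [0, 3, -8, -14, 18, -1, -13]
R4 ← R4 + (2)·R1: [0, 4, 3, 8, -11, 1, 0]
R5 ← R5 + (3)·R1: [0, 3, 6, 11, -16, 0, 8]
R3 ← R3 − (3/5)·R2: [0, 0, -64/5, -20, 144/5, 4/5, -116/5]
R4 ← R4 − (4/5)·R2: [0, 0, -17/5, 0, 17/5, 17/5, -68/5]
R5 ← R5 − (3/5)·R2: [0, 0, 6/5, 5, -26/5, 9/5, -11/5]
R4 ← R4 − (17/64)·R3: [0, 0, 0, 85/16, -17/4, 51/16, -119/16]
R5 ← R5 + (3/32)·R3: [0, 0, 0, 25/8, -5/2, 15/8, -35/8]
R5 ← R5 − (10/17)·R4: [0, 0, 0, 0, 0, 0, 0]
The echelon form has 4 nonzero rows, and every pivot lies in the first 6 columns, so rank(B) = rank([B|b]) = 4.
The system is consistent.
Free variables = (unknowns) − (rank) = 6 − 4 = 2.

2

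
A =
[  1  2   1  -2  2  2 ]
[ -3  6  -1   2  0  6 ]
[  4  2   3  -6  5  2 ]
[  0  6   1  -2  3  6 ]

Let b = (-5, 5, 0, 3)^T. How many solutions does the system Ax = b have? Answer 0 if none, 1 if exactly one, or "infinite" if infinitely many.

Row reduce the augmented matrix [A | b].
R2 ← R2 + (3)·R1: [0, 12, 2, -4, 6, 12, -10]
R3 ← R3 − (4)·R1: [0, -6, -1, 2, -3, -6, 20]
R3 ← R3 + (1/2)·R2: [0, 0, 0, 0, 0, 0, 15]
R4 ← R4 − (1/2)·R2: [0, 0, 0, 0, 0, 0, 8]
R4 ← R4 − (8/15)·R3: [0, 0, 0, 0, 0, 0, 0]
The echelon form has 3 nonzero rows; the last pivot sits in the augmented column, so rank(A) = 2 but rank([A|b]) = 3.
Since the ranks differ, the system is inconsistent.
It has no solutions.

0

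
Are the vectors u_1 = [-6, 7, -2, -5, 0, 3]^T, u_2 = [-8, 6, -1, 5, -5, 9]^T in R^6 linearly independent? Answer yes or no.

Form the matrix with these vectors as rows and row reduce.
R2 ← R2 − (4/3)·R1: [0, -10/3, 5/3, 35/3, -5, 5]
2 nonzero rows, so the 2 vectors span a space of dimension 2.
Since 2 = 2, the vectors are linearly independent.

yes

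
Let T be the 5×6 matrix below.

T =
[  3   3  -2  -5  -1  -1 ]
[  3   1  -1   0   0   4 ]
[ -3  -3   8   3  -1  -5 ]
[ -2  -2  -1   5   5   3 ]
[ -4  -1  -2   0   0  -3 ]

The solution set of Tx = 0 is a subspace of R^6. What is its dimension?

2

Row reduce to echelon form.
R2 ← R2 − R1: [0, -2, 1, 5, 1, 5]
R3 ← R3 + R1: [0, 0, 6, -2, -2, -6]
R4 ← R4 + (2/3)·R1: [0, 0, -7/3, 5/3, 13/3, 7/3]
R5 ← R5 + (4/3)·R1: [0, 3, -14/3, -20/3, -4/3, -13/3]
R5 ← R5 + (3/2)·R2: [0, 0, -19/6, 5/6, 1/6, 19/6]
R4 ← R4 + (7/18)·R3: [0, 0, 0, 8/9, 32/9, 0]
R5 ← R5 + (19/36)·R3: [0, 0, 0, -2/9, -8/9, 0]
R5 ← R5 + (1/4)·R4: [0, 0, 0, 0, 0, 0]
4 nonzero rows, so rank(T) = 4.
T has 6 columns; by rank–nullity, nullity = 6 − 4 = 2.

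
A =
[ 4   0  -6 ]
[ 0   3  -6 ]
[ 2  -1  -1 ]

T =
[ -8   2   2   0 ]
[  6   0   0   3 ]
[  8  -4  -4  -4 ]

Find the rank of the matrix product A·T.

2

First compute AT:
[[-80,  32,  32,  24],
 [-30,  24,  24,  33],
 [-30,   8,   8,   1]]
Now row reduce the product.
R2 ← R2 − (3/8)·R1: [0, 12, 12, 24]
R3 ← R3 − (3/8)·R1: [0, -4, -4, -8]
R3 ← R3 + (1/3)·R2: [0, 0, 0, 0]
2 nonzero rows, so rank(AT) = 2.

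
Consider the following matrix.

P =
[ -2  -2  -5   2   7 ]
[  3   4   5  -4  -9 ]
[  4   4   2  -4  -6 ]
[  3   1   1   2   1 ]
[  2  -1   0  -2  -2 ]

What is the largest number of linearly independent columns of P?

Row reduce to echelon form.
R2 ← R2 + (3/2)·R1: [0, 1, -5/2, -1, 3/2]
R3 ← R3 + (2)·R1: [0, 0, -8, 0, 8]
R4 ← R4 + (3/2)·R1: [0, -2, -13/2, 5, 23/2]
R5 ← R5 + R1: [0, -3, -5, 0, 5]
R4 ← R4 + (2)·R2: [0, 0, -23/2, 3, 29/2]
R5 ← R5 + (3)·R2: [0, 0, -25/2, -3, 19/2]
R4 ← R4 − (23/16)·R3: [0, 0, 0, 3, 3]
R5 ← R5 − (25/16)·R3: [0, 0, 0, -3, -3]
R5 ← R5 + R4: [0, 0, 0, 0, 0]
Echelon form has 4 nonzero rows, so rank(P) = 4.
The rank gives the maximum number of linearly independent columns: 4.

4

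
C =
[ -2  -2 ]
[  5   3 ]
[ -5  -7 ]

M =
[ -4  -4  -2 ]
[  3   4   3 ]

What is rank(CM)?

First compute CM:
[[  2,   0,  -2],
 [-11,  -8,  -1],
 [ -1,  -8, -11]]
Now row reduce the product.
R2 ← R2 + (11/2)·R1: [0, -8, -12]
R3 ← R3 + (1/2)·R1: [0, -8, -12]
R3 ← R3 − R2: [0, 0, 0]
2 nonzero rows, so rank(CM) = 2.

2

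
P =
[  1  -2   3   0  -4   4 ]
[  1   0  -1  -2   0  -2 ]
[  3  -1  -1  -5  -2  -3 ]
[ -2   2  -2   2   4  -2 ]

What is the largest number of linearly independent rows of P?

Row reduce to echelon form.
R2 ← R2 − R1: [0, 2, -4, -2, 4, -6]
R3 ← R3 − (3)·R1: [0, 5, -10, -5, 10, -15]
R4 ← R4 + (2)·R1: [0, -2, 4, 2, -4, 6]
R3 ← R3 − (5/2)·R2: [0, 0, 0, 0, 0, 0]
R4 ← R4 + R2: [0, 0, 0, 0, 0, 0]
Echelon form has 2 nonzero rows, so rank(P) = 2.
The rank gives the maximum number of linearly independent rows: 2.

2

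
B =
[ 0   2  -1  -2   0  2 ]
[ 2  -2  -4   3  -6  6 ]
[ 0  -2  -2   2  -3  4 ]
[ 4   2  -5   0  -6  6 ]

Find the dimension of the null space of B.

Row reduce to echelon form.
Swap R1 ↔ R2
R4 ← R4 − (2)·R1: [0, 6, 3, -6, 6, -6]
R3 ← R3 + R2: [0, 0, -3, 0, -3, 6]
R4 ← R4 − (3)·R2: [0, 0, 6, 0, 6, -12]
R4 ← R4 + (2)·R3: [0, 0, 0, 0, 0, 0]
3 nonzero rows, so rank(B) = 3.
B has 6 columns; by rank–nullity, nullity = 6 − 3 = 3.

3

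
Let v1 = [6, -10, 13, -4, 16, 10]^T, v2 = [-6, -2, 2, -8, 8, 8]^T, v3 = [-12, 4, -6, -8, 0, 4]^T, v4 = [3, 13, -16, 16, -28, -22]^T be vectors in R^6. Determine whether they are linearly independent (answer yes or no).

Form the matrix with these vectors as rows and row reduce.
R2 ← R2 + R1: [0, -12, 15, -12, 24, 18]
R3 ← R3 + (2)·R1: [0, -16, 20, -16, 32, 24]
R4 ← R4 − (1/2)·R1: [0, 18, -45/2, 18, -36, -27]
R3 ← R3 − (4/3)·R2: [0, 0, 0, 0, 0, 0]
R4 ← R4 + (3/2)·R2: [0, 0, 0, 0, 0, 0]
2 nonzero rows, so the 4 vectors span a space of dimension 2.
Since 2 < 4, the vectors are linearly dependent.

no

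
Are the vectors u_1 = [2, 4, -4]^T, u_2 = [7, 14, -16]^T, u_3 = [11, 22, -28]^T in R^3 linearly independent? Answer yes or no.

no

Form the matrix with these vectors as rows and row reduce.
R2 ← R2 − (7/2)·R1: [0, 0, -2]
R3 ← R3 − (11/2)·R1: [0, 0, -6]
R3 ← R3 − (3)·R2: [0, 0, 0]
2 nonzero rows, so the 3 vectors span a space of dimension 2.
Since 2 < 3, the vectors are linearly dependent.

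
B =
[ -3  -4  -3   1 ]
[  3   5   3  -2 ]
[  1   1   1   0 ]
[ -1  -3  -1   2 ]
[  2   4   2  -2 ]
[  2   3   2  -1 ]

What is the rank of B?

2

Row reduce to echelon form.
R2 ← R2 + R1: [0, 1, 0, -1]
R3 ← R3 + (1/3)·R1: [0, -1/3, 0, 1/3]
R4 ← R4 − (1/3)·R1: [0, -5/3, 0, 5/3]
R5 ← R5 + (2/3)·R1: [0, 4/3, 0, -4/3]
R6 ← R6 + (2/3)·R1: [0, 1/3, 0, -1/3]
R3 ← R3 + (1/3)·R2: [0, 0, 0, 0]
R4 ← R4 + (5/3)·R2: [0, 0, 0, 0]
R5 ← R5 − (4/3)·R2: [0, 0, 0, 0]
R6 ← R6 − (1/3)·R2: [0, 0, 0, 0]
Echelon form has 2 nonzero rows, so rank(B) = 2.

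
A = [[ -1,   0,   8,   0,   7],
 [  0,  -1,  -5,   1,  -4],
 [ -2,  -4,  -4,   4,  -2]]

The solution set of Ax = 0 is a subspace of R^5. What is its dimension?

Row reduce to echelon form.
R3 ← R3 − (2)·R1: [0, -4, -20, 4, -16]
R3 ← R3 − (4)·R2: [0, 0, 0, 0, 0]
2 nonzero rows, so rank(A) = 2.
A has 5 columns; by rank–nullity, nullity = 5 − 2 = 3.

3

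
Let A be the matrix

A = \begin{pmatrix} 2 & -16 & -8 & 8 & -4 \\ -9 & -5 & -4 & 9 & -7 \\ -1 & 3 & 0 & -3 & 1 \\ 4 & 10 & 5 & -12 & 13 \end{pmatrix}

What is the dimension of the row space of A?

4

Row reduce to echelon form.
R2 ← R2 + (9/2)·R1: [0, -77, -40, 45, -25]
R3 ← R3 + (1/2)·R1: [0, -5, -4, 1, -1]
R4 ← R4 − (2)·R1: [0, 42, 21, -28, 21]
R3 ← R3 − (5/77)·R2: [0, 0, -108/77, -148/77, 48/77]
R4 ← R4 + (6/11)·R2: [0, 0, -9/11, -38/11, 81/11]
R4 ← R4 − (7/12)·R3: [0, 0, 0, -7/3, 7]
Echelon form has 4 nonzero rows, so rank(A) = 4.
The row space has dimension equal to the rank: 4.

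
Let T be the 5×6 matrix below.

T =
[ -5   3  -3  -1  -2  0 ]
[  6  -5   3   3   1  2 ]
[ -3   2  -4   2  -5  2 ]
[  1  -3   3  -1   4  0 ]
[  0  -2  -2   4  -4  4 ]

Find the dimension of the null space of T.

3

Row reduce to echelon form.
R2 ← R2 + (6/5)·R1: [0, -7/5, -3/5, 9/5, -7/5, 2]
R3 ← R3 − (3/5)·R1: [0, 1/5, -11/5, 13/5, -19/5, 2]
R4 ← R4 + (1/5)·R1: [0, -12/5, 12/5, -6/5, 18/5, 0]
R3 ← R3 + (1/7)·R2: [0, 0, -16/7, 20/7, -4, 16/7]
R4 ← R4 − (12/7)·R2: [0, 0, 24/7, -30/7, 6, -24/7]
R5 ← R5 − (10/7)·R2: [0, 0, -8/7, 10/7, -2, 8/7]
R4 ← R4 + (3/2)·R3: [0, 0, 0, 0, 0, 0]
R5 ← R5 − (1/2)·R3: [0, 0, 0, 0, 0, 0]
3 nonzero rows, so rank(T) = 3.
T has 6 columns; by rank–nullity, nullity = 6 − 3 = 3.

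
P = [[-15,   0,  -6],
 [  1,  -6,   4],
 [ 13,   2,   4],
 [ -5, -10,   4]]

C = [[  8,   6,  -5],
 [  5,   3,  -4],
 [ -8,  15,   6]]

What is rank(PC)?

2

First compute PC:
[[-72, -180,  39],
 [-54,  48,  43],
 [ 82, 144, -49],
 [-122,   0,  89]]
Now row reduce the product.
R2 ← R2 − (3/4)·R1: [0, 183, 55/4]
R3 ← R3 + (41/36)·R1: [0, -61, -55/12]
R4 ← R4 − (61/36)·R1: [0, 305, 275/12]
R3 ← R3 + (1/3)·R2: [0, 0, 0]
R4 ← R4 − (5/3)·R2: [0, 0, 0]
2 nonzero rows, so rank(PC) = 2.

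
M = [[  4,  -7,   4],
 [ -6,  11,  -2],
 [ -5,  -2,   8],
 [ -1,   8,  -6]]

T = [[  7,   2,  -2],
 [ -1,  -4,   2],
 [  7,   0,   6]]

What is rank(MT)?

First compute MT:
[[ 63,  36,   2],
 [-67, -56,  22],
 [ 23,  -2,  54],
 [-57, -34, -18]]
Now row reduce the product.
R2 ← R2 + (67/63)·R1: [0, -124/7, 1520/63]
R3 ← R3 − (23/63)·R1: [0, -106/7, 3356/63]
R4 ← R4 + (19/21)·R1: [0, -10/7, -340/21]
R3 ← R3 − (53/62)·R2: [0, 0, 1012/31]
R4 ← R4 − (5/62)·R2: [0, 0, -5060/279]
R4 ← R4 + (5/9)·R3: [0, 0, 0]
3 nonzero rows, so rank(MT) = 3.

3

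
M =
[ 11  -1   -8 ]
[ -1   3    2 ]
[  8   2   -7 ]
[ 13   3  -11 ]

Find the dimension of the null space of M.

0

Row reduce to echelon form.
R2 ← R2 + (1/11)·R1: [0, 32/11, 14/11]
R3 ← R3 − (8/11)·R1: [0, 30/11, -13/11]
R4 ← R4 − (13/11)·R1: [0, 46/11, -17/11]
R3 ← R3 − (15/16)·R2: [0, 0, -19/8]
R4 ← R4 − (23/16)·R2: [0, 0, -27/8]
R4 ← R4 − (27/19)·R3: [0, 0, 0]
3 nonzero rows, so rank(M) = 3.
M has 3 columns; by rank–nullity, nullity = 3 − 3 = 0.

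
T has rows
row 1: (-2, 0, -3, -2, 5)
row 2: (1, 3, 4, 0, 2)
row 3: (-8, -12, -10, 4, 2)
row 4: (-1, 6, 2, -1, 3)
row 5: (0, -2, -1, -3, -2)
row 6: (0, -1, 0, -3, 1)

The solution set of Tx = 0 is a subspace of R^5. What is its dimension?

0

Row reduce to echelon form.
R2 ← R2 + (1/2)·R1: [0, 3, 5/2, -1, 9/2]
R3 ← R3 − (4)·R1: [0, -12, 2, 12, -18]
R4 ← R4 − (1/2)·R1: [0, 6, 7/2, 0, 1/2]
R3 ← R3 + (4)·R2: [0, 0, 12, 8, 0]
R4 ← R4 − (2)·R2: [0, 0, -3/2, 2, -17/2]
R5 ← R5 + (2/3)·R2: [0, 0, 2/3, -11/3, 1]
R6 ← R6 + (1/3)·R2: [0, 0, 5/6, -10/3, 5/2]
R4 ← R4 + (1/8)·R3: [0, 0, 0, 3, -17/2]
R5 ← R5 − (1/18)·R3: [0, 0, 0, -37/9, 1]
R6 ← R6 − (5/72)·R3: [0, 0, 0, -35/9, 5/2]
R5 ← R5 + (37/27)·R4: [0, 0, 0, 0, -575/54]
R6 ← R6 + (35/27)·R4: [0, 0, 0, 0, -230/27]
R6 ← R6 − (4/5)·R5: [0, 0, 0, 0, 0]
5 nonzero rows, so rank(T) = 5.
T has 5 columns; by rank–nullity, nullity = 5 − 5 = 0.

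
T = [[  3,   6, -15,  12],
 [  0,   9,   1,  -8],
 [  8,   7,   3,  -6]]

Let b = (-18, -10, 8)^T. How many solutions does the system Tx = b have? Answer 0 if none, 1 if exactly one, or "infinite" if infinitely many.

Row reduce the augmented matrix [T | b].
R3 ← R3 − (8/3)·R1: [0, -9, 43, -38, 56]
R3 ← R3 + R2: [0, 0, 44, -46, 46]
The echelon form has 3 nonzero rows, and every pivot lies in the first 4 columns, so rank(T) = rank([T|b]) = 3.
The system is consistent.
rank = 3 < 4 unknowns, so there are infinitely many solutions.

infinite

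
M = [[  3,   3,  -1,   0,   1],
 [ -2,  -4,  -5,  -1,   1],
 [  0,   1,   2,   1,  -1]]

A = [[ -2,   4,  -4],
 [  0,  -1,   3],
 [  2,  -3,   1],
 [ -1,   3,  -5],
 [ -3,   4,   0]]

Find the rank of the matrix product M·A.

2

First compute MA:
[[-11,  16,  -4],
 [ -8,  12,  -4],
 [  6,  -8,   0]]
Now row reduce the product.
R2 ← R2 − (8/11)·R1: [0, 4/11, -12/11]
R3 ← R3 + (6/11)·R1: [0, 8/11, -24/11]
R3 ← R3 − (2)·R2: [0, 0, 0]
2 nonzero rows, so rank(MA) = 2.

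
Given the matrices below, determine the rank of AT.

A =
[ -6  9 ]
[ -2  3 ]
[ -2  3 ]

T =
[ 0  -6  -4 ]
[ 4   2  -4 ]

First compute AT:
[[ 36,  54, -12],
 [ 12,  18,  -4],
 [ 12,  18,  -4]]
Now row reduce the product.
R2 ← R2 − (1/3)·R1: [0, 0, 0]
R3 ← R3 − (1/3)·R1: [0, 0, 0]
1 nonzero row, so rank(AT) = 1.

1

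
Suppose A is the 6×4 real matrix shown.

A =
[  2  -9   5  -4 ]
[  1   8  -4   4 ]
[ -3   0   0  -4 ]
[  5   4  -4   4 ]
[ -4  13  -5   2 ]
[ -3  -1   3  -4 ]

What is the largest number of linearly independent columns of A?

4

Row reduce to echelon form.
R2 ← R2 − (1/2)·R1: [0, 25/2, -13/2, 6]
R3 ← R3 + (3/2)·R1: [0, -27/2, 15/2, -10]
R4 ← R4 − (5/2)·R1: [0, 53/2, -33/2, 14]
R5 ← R5 + (2)·R1: [0, -5, 5, -6]
R6 ← R6 + (3/2)·R1: [0, -29/2, 21/2, -10]
R3 ← R3 + (27/25)·R2: [0, 0, 12/25, -88/25]
R4 ← R4 − (53/25)·R2: [0, 0, -68/25, 32/25]
R5 ← R5 + (2/5)·R2: [0, 0, 12/5, -18/5]
R6 ← R6 + (29/25)·R2: [0, 0, 74/25, -76/25]
R4 ← R4 + (17/3)·R3: [0, 0, 0, -56/3]
R5 ← R5 − (5)·R3: [0, 0, 0, 14]
R6 ← R6 − (37/6)·R3: [0, 0, 0, 56/3]
R5 ← R5 + (3/4)·R4: [0, 0, 0, 0]
R6 ← R6 + R4: [0, 0, 0, 0]
Echelon form has 4 nonzero rows, so rank(A) = 4.
The rank gives the maximum number of linearly independent columns: 4.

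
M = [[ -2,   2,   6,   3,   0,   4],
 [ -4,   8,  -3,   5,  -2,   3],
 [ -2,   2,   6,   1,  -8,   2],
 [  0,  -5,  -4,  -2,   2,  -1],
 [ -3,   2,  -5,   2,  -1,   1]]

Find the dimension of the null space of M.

1

Row reduce to echelon form.
R2 ← R2 − (2)·R1: [0, 4, -15, -1, -2, -5]
R3 ← R3 − R1: [0, 0, 0, -2, -8, -2]
R5 ← R5 − (3/2)·R1: [0, -1, -14, -5/2, -1, -5]
R4 ← R4 + (5/4)·R2: [0, 0, -91/4, -13/4, -1/2, -29/4]
R5 ← R5 + (1/4)·R2: [0, 0, -71/4, -11/4, -3/2, -25/4]
Swap R3 ↔ R4
R5 ← R5 − (71/91)·R3: [0, 0, 0, -3/14, -101/91, -54/91]
R5 ← R5 − (3/28)·R4: [0, 0, 0, 0, -23/91, -69/182]
5 nonzero rows, so rank(M) = 5.
M has 6 columns; by rank–nullity, nullity = 6 − 5 = 1.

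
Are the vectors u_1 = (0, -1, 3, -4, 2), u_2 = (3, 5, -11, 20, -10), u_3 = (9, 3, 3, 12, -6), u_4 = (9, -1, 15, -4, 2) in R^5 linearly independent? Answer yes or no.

no

Form the matrix with these vectors as rows and row reduce.
Swap R1 ↔ R2
R3 ← R3 − (3)·R1: [0, -12, 36, -48, 24]
R4 ← R4 − (3)·R1: [0, -16, 48, -64, 32]
R3 ← R3 − (12)·R2: [0, 0, 0, 0, 0]
R4 ← R4 − (16)·R2: [0, 0, 0, 0, 0]
2 nonzero rows, so the 4 vectors span a space of dimension 2.
Since 2 < 4, the vectors are linearly dependent.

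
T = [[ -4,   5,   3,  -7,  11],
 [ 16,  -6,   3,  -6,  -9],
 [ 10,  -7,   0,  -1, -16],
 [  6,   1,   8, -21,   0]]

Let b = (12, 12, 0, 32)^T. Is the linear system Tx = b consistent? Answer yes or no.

Row reduce the augmented matrix [T | b].
R2 ← R2 + (4)·R1: [0, 14, 15, -34, 35, 60]
R3 ← R3 + (5/2)·R1: [0, 11/2, 15/2, -37/2, 23/2, 30]
R4 ← R4 + (3/2)·R1: [0, 17/2, 25/2, -63/2, 33/2, 50]
R3 ← R3 − (11/28)·R2: [0, 0, 45/28, -36/7, -9/4, 45/7]
R4 ← R4 − (17/28)·R2: [0, 0, 95/28, -76/7, -19/4, 95/7]
R4 ← R4 − (19/9)·R3: [0, 0, 0, 0, 0, 0]
The echelon form has 3 nonzero rows, and every pivot lies in the first 5 columns, so rank(T) = rank([T|b]) = 3.
The system is consistent.

yes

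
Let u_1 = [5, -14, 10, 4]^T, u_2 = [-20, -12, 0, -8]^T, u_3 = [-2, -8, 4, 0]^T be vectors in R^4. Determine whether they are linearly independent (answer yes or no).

Form the matrix with these vectors as rows and row reduce.
R2 ← R2 + (4)·R1: [0, -68, 40, 8]
R3 ← R3 + (2/5)·R1: [0, -68/5, 8, 8/5]
R3 ← R3 − (1/5)·R2: [0, 0, 0, 0]
2 nonzero rows, so the 3 vectors span a space of dimension 2.
Since 2 < 3, the vectors are linearly dependent.

no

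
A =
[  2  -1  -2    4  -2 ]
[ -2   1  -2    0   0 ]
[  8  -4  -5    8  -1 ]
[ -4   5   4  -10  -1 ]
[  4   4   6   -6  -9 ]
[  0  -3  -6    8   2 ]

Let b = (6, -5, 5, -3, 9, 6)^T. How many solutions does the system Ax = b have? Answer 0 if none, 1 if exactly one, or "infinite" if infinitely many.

0

Row reduce the augmented matrix [A | b].
R2 ← R2 + R1: [0, 0, -4, 4, -2, 1]
R3 ← R3 − (4)·R1: [0, 0, 3, -8, 7, -19]
R4 ← R4 + (2)·R1: [0, 3, 0, -2, -5, 9]
R5 ← R5 − (2)·R1: [0, 6, 10, -14, -5, -3]
Swap R2 ↔ R4
R5 ← R5 − (2)·R2: [0, 0, 10, -10, 5, -21]
R6 ← R6 + R2: [0, 0, -6, 6, -3, 15]
R4 ← R4 + (4/3)·R3: [0, 0, 0, -20/3, 22/3, -73/3]
R5 ← R5 − (10/3)·R3: [0, 0, 0, 50/3, -55/3, 127/3]
R6 ← R6 + (2)·R3: [0, 0, 0, -10, 11, -23]
R5 ← R5 + (5/2)·R4: [0, 0, 0, 0, 0, -37/2]
R6 ← R6 − (3/2)·R4: [0, 0, 0, 0, 0, 27/2]
R6 ← R6 + (27/37)·R5: [0, 0, 0, 0, 0, 0]
The echelon form has 5 nonzero rows; the last pivot sits in the augmented column, so rank(A) = 4 but rank([A|b]) = 5.
Since the ranks differ, the system is inconsistent.
It has no solutions.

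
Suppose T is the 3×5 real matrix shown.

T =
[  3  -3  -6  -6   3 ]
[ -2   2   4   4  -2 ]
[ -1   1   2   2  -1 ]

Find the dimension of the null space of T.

Row reduce to echelon form.
R2 ← R2 + (2/3)·R1: [0, 0, 0, 0, 0]
R3 ← R3 + (1/3)·R1: [0, 0, 0, 0, 0]
1 nonzero row, so rank(T) = 1.
T has 5 columns; by rank–nullity, nullity = 5 − 1 = 4.

4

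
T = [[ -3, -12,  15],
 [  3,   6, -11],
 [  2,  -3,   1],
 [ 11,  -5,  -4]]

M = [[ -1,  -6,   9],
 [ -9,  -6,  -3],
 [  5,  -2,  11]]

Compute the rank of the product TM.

2

First compute TM:
[[186,  60, 174],
 [-112, -32, -112],
 [ 30,   4,  38],
 [ 14, -28,  70]]
Now row reduce the product.
R2 ← R2 + (56/93)·R1: [0, 128/31, -224/31]
R3 ← R3 − (5/31)·R1: [0, -176/31, 308/31]
R4 ← R4 − (7/93)·R1: [0, -1008/31, 1764/31]
R3 ← R3 + (11/8)·R2: [0, 0, 0]
R4 ← R4 + (63/8)·R2: [0, 0, 0]
2 nonzero rows, so rank(TM) = 2.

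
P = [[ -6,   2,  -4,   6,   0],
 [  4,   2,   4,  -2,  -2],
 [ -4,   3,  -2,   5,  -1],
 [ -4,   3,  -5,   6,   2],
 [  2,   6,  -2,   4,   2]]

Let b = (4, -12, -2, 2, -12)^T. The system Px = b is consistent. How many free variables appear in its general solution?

2

Row reduce the augmented matrix [P | b].
R2 ← R2 + (2/3)·R1: [0, 10/3, 4/3, 2, -2, -28/3]
R3 ← R3 − (2/3)·R1: [0, 5/3, 2/3, 1, -1, -14/3]
R4 ← R4 − (2/3)·R1: [0, 5/3, -7/3, 2, 2, -2/3]
R5 ← R5 + (1/3)·R1: [0, 20/3, -10/3, 6, 2, -32/3]
R3 ← R3 − (1/2)·R2: [0, 0, 0, 0, 0, 0]
R4 ← R4 − (1/2)·R2: [0, 0, -3, 1, 3, 4]
R5 ← R5 − (2)·R2: [0, 0, -6, 2, 6, 8]
Swap R3 ↔ R4
R5 ← R5 − (2)·R3: [0, 0, 0, 0, 0, 0]
The echelon form has 3 nonzero rows, and every pivot lies in the first 5 columns, so rank(P) = rank([P|b]) = 3.
The system is consistent.
Free variables = (unknowns) − (rank) = 5 − 3 = 2.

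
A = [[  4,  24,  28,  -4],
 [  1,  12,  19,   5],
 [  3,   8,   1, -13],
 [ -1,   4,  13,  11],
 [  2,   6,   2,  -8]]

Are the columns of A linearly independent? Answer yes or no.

Row reduce A to echelon form.
R2 ← R2 − (1/4)·R1: [0, 6, 12, 6]
R3 ← R3 − (3/4)·R1: [0, -10, -20, -10]
R4 ← R4 + (1/4)·R1: [0, 10, 20, 10]
R5 ← R5 − (1/2)·R1: [0, -6, -12, -6]
R3 ← R3 + (5/3)·R2: [0, 0, 0, 0]
R4 ← R4 − (5/3)·R2: [0, 0, 0, 0]
R5 ← R5 + R2: [0, 0, 0, 0]
2 pivots among 4 columns.
Only 2 < 4 pivot columns, so the columns are linearly dependent.

no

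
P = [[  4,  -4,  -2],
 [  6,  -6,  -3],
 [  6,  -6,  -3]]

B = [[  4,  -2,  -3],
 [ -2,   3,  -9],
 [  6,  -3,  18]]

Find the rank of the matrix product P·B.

First compute PB:
[[ 12, -14, -12],
 [ 18, -21, -18],
 [ 18, -21, -18]]
Now row reduce the product.
R2 ← R2 − (3/2)·R1: [0, 0, 0]
R3 ← R3 − (3/2)·R1: [0, 0, 0]
1 nonzero row, so rank(PB) = 1.

1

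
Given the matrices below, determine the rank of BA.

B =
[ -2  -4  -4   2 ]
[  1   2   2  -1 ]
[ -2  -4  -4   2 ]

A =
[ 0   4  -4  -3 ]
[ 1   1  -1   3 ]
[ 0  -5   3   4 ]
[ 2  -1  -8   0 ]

First compute BA:
[[  0,   6, -16, -22],
 [  0,  -3,   8,  11],
 [  0,   6, -16, -22]]
Now row reduce the product.
R2 ← R2 + (1/2)·R1: [0, 0, 0, 0]
R3 ← R3 − R1: [0, 0, 0, 0]
1 nonzero row, so rank(BA) = 1.

1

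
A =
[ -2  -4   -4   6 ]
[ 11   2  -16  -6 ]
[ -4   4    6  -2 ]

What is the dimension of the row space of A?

3

Row reduce to echelon form.
R2 ← R2 + (11/2)·R1: [0, -20, -38, 27]
R3 ← R3 − (2)·R1: [0, 12, 14, -14]
R3 ← R3 + (3/5)·R2: [0, 0, -44/5, 11/5]
Echelon form has 3 nonzero rows, so rank(A) = 3.
The row space has dimension equal to the rank: 3.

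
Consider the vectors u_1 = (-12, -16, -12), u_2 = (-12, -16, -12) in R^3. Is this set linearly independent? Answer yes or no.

Form the matrix with these vectors as rows and row reduce.
R2 ← R2 − R1: [0, 0, 0]
1 nonzero row, so the 2 vectors span a space of dimension 1.
Since 1 < 2, the vectors are linearly dependent.

no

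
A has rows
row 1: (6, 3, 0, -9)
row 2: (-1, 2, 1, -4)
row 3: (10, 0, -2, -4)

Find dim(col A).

2

Row reduce to echelon form.
R2 ← R2 + (1/6)·R1: [0, 5/2, 1, -11/2]
R3 ← R3 − (5/3)·R1: [0, -5, -2, 11]
R3 ← R3 + (2)·R2: [0, 0, 0, 0]
Echelon form has 2 nonzero rows, so rank(A) = 2.
The column space has dimension equal to the rank: 2.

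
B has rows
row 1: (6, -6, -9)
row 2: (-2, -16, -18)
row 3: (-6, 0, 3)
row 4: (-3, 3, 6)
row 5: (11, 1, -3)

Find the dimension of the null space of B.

Row reduce to echelon form.
R2 ← R2 + (1/3)·R1: [0, -18, -21]
R3 ← R3 + R1: [0, -6, -6]
R4 ← R4 + (1/2)·R1: [0, 0, 3/2]
R5 ← R5 − (11/6)·R1: [0, 12, 27/2]
R3 ← R3 − (1/3)·R2: [0, 0, 1]
R5 ← R5 + (2/3)·R2: [0, 0, -1/2]
R4 ← R4 − (3/2)·R3: [0, 0, 0]
R5 ← R5 + (1/2)·R3: [0, 0, 0]
3 nonzero rows, so rank(B) = 3.
B has 3 columns; by rank–nullity, nullity = 3 − 3 = 0.

0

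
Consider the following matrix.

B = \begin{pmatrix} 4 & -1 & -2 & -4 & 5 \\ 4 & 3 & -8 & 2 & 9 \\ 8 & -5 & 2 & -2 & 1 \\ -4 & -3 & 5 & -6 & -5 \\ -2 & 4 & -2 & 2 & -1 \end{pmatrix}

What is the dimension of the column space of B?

Row reduce to echelon form.
R2 ← R2 − R1: [0, 4, -6, 6, 4]
R3 ← R3 − (2)·R1: [0, -3, 6, 6, -9]
R4 ← R4 + R1: [0, -4, 3, -10, 0]
R5 ← R5 + (1/2)·R1: [0, 7/2, -3, 0, 3/2]
R3 ← R3 + (3/4)·R2: [0, 0, 3/2, 21/2, -6]
R4 ← R4 + R2: [0, 0, -3, -4, 4]
R5 ← R5 − (7/8)·R2: [0, 0, 9/4, -21/4, -2]
R4 ← R4 + (2)·R3: [0, 0, 0, 17, -8]
R5 ← R5 − (3/2)·R3: [0, 0, 0, -21, 7]
R5 ← R5 + (21/17)·R4: [0, 0, 0, 0, -49/17]
Echelon form has 5 nonzero rows, so rank(B) = 5.
The column space has dimension equal to the rank: 5.

5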